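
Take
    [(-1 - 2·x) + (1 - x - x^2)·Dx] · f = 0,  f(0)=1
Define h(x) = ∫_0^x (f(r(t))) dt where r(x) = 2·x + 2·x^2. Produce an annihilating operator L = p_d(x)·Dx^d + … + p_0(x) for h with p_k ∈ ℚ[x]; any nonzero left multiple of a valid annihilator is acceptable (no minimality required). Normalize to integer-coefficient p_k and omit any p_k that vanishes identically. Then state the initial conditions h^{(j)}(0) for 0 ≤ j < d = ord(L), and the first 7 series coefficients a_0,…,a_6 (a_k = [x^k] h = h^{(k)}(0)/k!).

f: a_k = 1, 1, 2, 3, 5, 8, 13, …
Substitute x→r, Dx→(1/r')Dx; clear ⇒ L₀.
h=∫h₀ ⇒ L = L₀·Dx.
L = (2 + 12·x + 24·x^2 + 16·x^3)·Dx + (-1 + 2·x + 6·x^2 + 8·x^3 + 4·x^4)·Dx^2  (order 2).
h: a_k = 0, 1, 1, 10/3, 10, 32, 108, …
ICs: h(0) = 0, h′(0) = 1.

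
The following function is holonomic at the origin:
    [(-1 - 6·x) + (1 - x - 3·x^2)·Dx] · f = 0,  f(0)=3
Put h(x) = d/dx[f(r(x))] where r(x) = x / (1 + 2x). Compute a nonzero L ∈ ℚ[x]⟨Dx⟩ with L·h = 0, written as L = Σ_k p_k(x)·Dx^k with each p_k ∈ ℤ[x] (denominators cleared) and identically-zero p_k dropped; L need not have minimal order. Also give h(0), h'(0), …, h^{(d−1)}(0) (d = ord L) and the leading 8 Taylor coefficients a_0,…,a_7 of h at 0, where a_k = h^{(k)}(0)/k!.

L = (4 + 6·x + 30·x^2 + 32·x^3) + (-1 - 13·x - 45·x^2 - 38·x^3 + 16·x^4)·Dx  (order 1).
h: a_k = 3, 12, -45, 204, -840, 3330, -12831, 48432, …
ICs: h(0) = 3.

f: a_k = 3, 3, 12, 21, 57, 120, 291, 651, …
L₀ from L_f via x↦r, Dx↦r'^{-1}Dx.
h₀' ⇒ L via d/dx closure of L₀.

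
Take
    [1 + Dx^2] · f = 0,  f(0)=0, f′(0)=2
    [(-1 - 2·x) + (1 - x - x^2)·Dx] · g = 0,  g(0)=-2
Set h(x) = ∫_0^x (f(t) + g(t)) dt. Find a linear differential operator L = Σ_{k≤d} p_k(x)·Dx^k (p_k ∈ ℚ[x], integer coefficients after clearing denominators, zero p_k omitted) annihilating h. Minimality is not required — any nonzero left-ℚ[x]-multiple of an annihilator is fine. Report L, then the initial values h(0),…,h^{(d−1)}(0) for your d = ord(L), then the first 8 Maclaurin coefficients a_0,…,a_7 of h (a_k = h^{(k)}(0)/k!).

f: a_k = 0, 2, 0, -1/3, 0, 1/60, 0, -1/2520, …
g: a_k = -2, -2, -4, -6, -10, -16, -26, -42, …
Sum ⇒ L₀ = lclm(L_f,L_g) in ℚ(x)⟨Dx⟩.
∫: right-multiply L₀ by Dx.
L = (-19 - 48·x - 31·x^2 - 24·x^3 - 5·x^4 - 2·x^5)·Dx + (5 - x - 4·x^2 - 7·x^3 - 6·x^4 - 3·x^5 - x^6)·Dx^2 + (-19 - 48·x - 31·x^2 - 24·x^3 - 5·x^4 - 2·x^5)·Dx^3 + (5 - x - 4·x^2 - 7·x^3 - 6·x^4 - 3·x^5 - x^6)·Dx^4  (order 4).
h: a_k = 0, -2, 0, -4/3, -19/12, -2, -959/360, -26/7, …
ICs: h(0) = 0, h′(0) = -2, h′′(0) = 0, h′′′(0) = -8.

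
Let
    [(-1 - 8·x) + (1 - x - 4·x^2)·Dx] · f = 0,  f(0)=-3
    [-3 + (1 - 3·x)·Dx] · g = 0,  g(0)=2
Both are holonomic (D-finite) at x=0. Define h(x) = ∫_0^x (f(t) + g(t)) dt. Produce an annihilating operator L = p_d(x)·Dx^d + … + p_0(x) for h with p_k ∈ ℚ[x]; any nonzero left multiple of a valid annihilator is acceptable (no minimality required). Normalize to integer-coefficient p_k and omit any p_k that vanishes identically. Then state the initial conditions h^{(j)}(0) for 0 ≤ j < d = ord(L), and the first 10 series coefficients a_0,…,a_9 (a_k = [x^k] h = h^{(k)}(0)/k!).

f: a_k = -3, -3, -15, -27, -87, -195, -543, -1323, -3495, -8787, …
g: a_k = 2, 6, 18, 54, 162, 486, 1458, 4374, 13122, 39366, …
Sum ⇒ L₀ = lclm(L_f,L_g) in ℚ(x)⟨Dx⟩.
h=∫h₀ ⇒ L = L₀·Dx.
L = (6 - 72·x + 144·x^2 - 144·x^3)·Dx + (4 - 84·x^2 + 252·x^3 - 288·x^4)·Dx^2 + (-1 + 8·x - 21·x^2 + 8·x^3 + 54·x^4 - 72·x^5)·Dx^3  (order 3).
h: a_k = 0, -1, 3/2, 1, 27/4, 15, 97/2, 915/7, 3051/8, 3209/3, …
ICs: h(0) = 0, h′(0) = -1, h′′(0) = 3.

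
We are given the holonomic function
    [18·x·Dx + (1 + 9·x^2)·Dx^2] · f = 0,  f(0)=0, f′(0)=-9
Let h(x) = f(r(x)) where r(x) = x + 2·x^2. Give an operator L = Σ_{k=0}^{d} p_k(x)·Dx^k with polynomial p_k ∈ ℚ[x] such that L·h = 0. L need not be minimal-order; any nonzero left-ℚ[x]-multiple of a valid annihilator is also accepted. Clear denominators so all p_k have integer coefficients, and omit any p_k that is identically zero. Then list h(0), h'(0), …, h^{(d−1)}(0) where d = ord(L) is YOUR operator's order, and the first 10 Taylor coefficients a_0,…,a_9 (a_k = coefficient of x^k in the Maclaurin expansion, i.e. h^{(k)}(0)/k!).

f: a_k = 0, -9, 0, 27, 0, -729/5, 0, 6561/7, 0, -6561, …
L₀ from L_f via x↦r, Dx↦r'^{-1}Dx.
L = (-4 + 18·x + 144·x^2 + 432·x^3 + 432·x^4)·Dx + (1 + 4·x + 9·x^2 + 72·x^3 + 180·x^4 + 144·x^5)·Dx^2  (order 2).
h: a_k = 0, -9, -18, 27, 162, 891/5, -1242, -34263/7, 1458, 60507, …
ICs: h(0) = 0, h′(0) = -9.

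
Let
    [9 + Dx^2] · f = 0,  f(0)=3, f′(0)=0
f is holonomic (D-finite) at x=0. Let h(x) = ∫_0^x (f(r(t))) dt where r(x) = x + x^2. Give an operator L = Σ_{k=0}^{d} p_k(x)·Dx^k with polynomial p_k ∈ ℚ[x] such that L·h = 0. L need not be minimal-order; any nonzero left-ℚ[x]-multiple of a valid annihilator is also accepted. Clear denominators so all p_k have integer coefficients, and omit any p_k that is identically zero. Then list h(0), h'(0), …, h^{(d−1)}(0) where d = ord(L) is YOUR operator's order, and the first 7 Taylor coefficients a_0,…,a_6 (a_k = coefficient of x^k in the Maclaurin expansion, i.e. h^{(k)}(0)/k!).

L = (9 + 54·x + 108·x^2 + 72·x^3)·Dx - 2·Dx^2 + (1 + 2·x)·Dx^3  (order 3).
h: a_k = 0, 3, 0, -9/2, -27/4, -27/40, 27/4, …
ICs: h(0) = 0, h′(0) = 3, h′′(0) = 0.

f: a_k = 3, 0, -27/2, 0, 81/8, 0, -243/80, …
Change of var in L_f (x↦r) gives L₀.
Integrate: L := L₀·Dx.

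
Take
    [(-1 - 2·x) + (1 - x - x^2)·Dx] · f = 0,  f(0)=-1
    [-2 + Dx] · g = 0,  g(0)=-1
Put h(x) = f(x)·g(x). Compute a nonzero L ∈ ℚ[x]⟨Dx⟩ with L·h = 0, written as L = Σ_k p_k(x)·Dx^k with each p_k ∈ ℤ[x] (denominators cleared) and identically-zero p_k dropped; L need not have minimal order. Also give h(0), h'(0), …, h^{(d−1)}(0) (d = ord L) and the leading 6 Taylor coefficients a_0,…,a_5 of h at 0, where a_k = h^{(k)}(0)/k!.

f: a_k = -1, -1, -2, -3, -5, -8, …
g: a_k = -1, -2, -2, -4/3, -2/3, -4/15, …
L₀ := L_f ⊗_s L_g (sym. prod.), ord ≤ 1.
L = (3 - 2·x^2) + (-1 + x + x^2)·Dx  (order 1).
h: a_k = 1, 3, 6, 31/3, 17, 138/5, …
ICs: h(0) = 1.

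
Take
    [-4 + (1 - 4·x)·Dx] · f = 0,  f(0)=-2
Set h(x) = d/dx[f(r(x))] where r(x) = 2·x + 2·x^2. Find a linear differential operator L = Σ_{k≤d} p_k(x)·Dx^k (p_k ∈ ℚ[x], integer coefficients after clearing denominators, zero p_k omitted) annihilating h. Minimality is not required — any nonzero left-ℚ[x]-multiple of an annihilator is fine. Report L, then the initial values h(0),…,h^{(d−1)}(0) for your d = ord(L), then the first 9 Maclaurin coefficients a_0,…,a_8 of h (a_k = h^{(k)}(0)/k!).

f: a_k = -2, -8, -32, -128, -512, -2048, -8192, -32768, -131072, …
h₀=f(r): pull back L_f along r ⇒ L₀.
Differentiate: ansatz ord ≤ ord L₀ ⇒ L.
L = (18 + 48·x + 48·x^2) + (-1 + 6·x + 24·x^2 + 16·x^3)·Dx  (order 1).
h: a_k = -16, -288, -3840, -45568, -506880, -5412864, -56197120, -571539456, -5721882624, …
ICs: h(0) = -16.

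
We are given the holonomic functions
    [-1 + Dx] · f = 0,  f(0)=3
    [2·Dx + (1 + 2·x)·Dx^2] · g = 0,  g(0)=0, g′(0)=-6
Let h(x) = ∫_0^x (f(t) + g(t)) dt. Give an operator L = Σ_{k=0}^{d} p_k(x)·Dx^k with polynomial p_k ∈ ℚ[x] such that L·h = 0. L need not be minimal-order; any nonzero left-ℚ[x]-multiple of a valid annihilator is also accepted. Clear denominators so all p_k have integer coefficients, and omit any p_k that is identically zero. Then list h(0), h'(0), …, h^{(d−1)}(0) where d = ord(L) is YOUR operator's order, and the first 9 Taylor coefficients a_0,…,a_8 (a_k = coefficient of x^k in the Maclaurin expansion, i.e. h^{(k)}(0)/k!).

f: a_k = 3, 3, 3/2, 1/2, 1/8, 1/40, 1/240, 1/1680, 1/13440, …
g: a_k = 0, -6, 6, -8, 12, -96/5, 32, -384/7, 96, …
h₀=f+g: left-lcm gives L₀, ord ≤ 3.
h=∫₀ˣh₀: take L = L₀·Dx.
L = (-10 - 4·x)·Dx^2 + (7 - 4·x - 4·x^2)·Dx^3 + (3 + 8·x + 4·x^2)·Dx^4  (order 4).
h: a_k = 0, 3, -3/2, 5/2, -15/8, 97/40, -767/240, 7681/1680, -92159/13440, …
ICs: h(0) = 0, h′(0) = 3, h′′(0) = -3, h′′′(0) = 15.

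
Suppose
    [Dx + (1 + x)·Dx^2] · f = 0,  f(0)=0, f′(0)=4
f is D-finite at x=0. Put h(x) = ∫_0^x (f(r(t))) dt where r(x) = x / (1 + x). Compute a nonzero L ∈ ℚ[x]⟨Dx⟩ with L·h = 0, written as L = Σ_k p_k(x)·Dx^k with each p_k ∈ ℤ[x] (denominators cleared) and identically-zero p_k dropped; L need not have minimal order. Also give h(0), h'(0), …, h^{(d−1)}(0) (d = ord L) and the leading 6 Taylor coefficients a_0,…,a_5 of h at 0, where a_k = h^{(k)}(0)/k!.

L = (3 + 4·x)·Dx^2 + (1 + 3·x + 2·x^2)·Dx^3  (order 3).
h: a_k = 0, 0, 2, -2, 7/3, -3, …
ICs: h(0) = 0, h′(0) = 0, h′′(0) = 4.

f: a_k = 0, 4, -2, 4/3, -1, 4/5, …
Change of var in L_f (x↦r) gives L₀.
h=∫h₀ ⇒ L = L₀·Dx.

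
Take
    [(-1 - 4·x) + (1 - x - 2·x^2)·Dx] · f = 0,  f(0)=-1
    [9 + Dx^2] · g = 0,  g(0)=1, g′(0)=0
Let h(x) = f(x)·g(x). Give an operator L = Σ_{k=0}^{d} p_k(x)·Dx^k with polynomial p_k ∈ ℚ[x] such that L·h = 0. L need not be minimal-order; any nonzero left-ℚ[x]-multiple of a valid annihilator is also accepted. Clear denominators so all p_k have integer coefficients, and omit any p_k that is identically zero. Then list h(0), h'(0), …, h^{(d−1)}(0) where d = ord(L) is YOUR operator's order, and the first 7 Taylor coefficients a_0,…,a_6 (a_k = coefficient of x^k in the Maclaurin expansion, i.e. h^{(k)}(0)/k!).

f: a_k = -1, -1, -3, -5, -11, -21, -43, …
g: a_k = 1, 0, -9/2, 0, 27/8, 0, -81/80, …
Product ⇒ symmetric product L₀, ord ≤ 2.
L = (-5 + 9·x + 18·x^2) + (2 + 8·x)·Dx + (-1 + x + 2·x^2)·Dx^2  (order 2).
h: a_k = -1, -1, 3/2, -1/2, -7/8, -15/8, -209/80, …
ICs: h(0) = -1, h′(0) = -1.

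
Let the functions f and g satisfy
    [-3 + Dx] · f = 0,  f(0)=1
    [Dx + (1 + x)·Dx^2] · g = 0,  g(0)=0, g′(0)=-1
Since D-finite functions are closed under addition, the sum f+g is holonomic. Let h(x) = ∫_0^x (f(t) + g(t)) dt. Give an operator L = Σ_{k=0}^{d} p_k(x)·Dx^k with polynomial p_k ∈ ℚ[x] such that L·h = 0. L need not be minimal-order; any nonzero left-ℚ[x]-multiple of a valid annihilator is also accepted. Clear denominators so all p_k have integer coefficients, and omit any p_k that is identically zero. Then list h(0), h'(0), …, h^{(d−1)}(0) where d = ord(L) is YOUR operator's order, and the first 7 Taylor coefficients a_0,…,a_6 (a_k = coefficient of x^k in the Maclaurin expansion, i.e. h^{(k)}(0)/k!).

f: a_k = 1, 3, 9/2, 9/2, 27/8, 81/40, 81/80, …
g: a_k = 0, -1, 1/2, -1/3, 1/4, -1/5, 1/6, …
Weyl lclm of L_f,L_g ⇒ L₀ (ord ≤ 3).
∫: right-multiply L₀ by Dx.
L = (-15 - 9·x)·Dx^2 + (-7 - 18·x - 9·x^2)·Dx^3 + (4 + 7·x + 3·x^2)·Dx^4  (order 4).
h: a_k = 0, 1, 1, 5/3, 25/24, 29/40, 73/240, …
ICs: h(0) = 0, h′(0) = 1, h′′(0) = 2, h′′′(0) = 10.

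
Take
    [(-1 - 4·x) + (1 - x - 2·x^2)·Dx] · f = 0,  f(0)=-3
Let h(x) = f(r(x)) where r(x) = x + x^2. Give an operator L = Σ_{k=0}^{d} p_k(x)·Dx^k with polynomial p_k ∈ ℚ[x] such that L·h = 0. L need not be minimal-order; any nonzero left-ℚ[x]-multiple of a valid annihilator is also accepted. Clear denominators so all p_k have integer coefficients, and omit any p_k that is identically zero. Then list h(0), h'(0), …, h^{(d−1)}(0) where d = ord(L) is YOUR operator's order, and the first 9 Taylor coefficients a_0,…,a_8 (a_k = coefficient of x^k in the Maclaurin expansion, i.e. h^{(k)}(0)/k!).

f: a_k = -3, -3, -9, -15, -33, -63, -129, -255, -513, …
f∘r: x↦r, Dx↦Dx/r' in L_f ⇒ L₀.
L = (1 + 6·x + 12·x^2 + 8·x^3) + (-1 + x + 3·x^2 + 4·x^3 + 2·x^4)·Dx  (order 1).
h: a_k = -3, -3, -12, -33, -87, -240, -657, -1791, -4896, …
ICs: h(0) = -3.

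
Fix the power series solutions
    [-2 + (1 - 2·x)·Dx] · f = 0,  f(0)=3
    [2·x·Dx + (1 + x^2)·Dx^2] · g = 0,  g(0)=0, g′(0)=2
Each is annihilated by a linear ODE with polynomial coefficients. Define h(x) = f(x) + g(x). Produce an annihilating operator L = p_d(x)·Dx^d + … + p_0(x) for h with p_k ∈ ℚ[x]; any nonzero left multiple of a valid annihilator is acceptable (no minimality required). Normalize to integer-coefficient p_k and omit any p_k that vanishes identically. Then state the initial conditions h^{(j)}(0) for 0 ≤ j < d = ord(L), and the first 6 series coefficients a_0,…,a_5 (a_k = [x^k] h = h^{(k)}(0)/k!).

f: a_k = 3, 6, 12, 24, 48, 96, …
g: a_k = 0, 2, 0, -2/3, 0, 2/5, …
Weyl lclm of L_f,L_g ⇒ L₀ (ord ≤ 3).
L = (-4 + 32·x + 12·x^2)·Dx + (13 - 4·x + 25·x^2 + 12·x^3)·Dx^2 + (-2 + 3·x + 3·x^3 + 2·x^4)·Dx^3  (order 3).
h: a_k = 3, 8, 12, 70/3, 48, 482/5, …
ICs: h(0) = 3, h′(0) = 8, h′′(0) = 24.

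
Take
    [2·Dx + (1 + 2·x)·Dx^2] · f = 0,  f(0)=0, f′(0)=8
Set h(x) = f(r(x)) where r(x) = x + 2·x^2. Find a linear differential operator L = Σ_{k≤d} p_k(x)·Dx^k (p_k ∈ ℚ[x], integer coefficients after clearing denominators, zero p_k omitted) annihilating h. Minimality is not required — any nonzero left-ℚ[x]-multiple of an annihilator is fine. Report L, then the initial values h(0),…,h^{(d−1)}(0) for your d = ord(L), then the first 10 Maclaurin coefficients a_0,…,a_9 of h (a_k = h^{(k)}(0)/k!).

L = (-2 + 8·x + 16·x^2)·Dx + (1 + 6·x + 12·x^2 + 16·x^3)·Dx^2  (order 2).
h: a_k = 0, 8, 8, -64/3, 16, 128/5, -256/3, 512/7, 128, -4096/9, …
ICs: h(0) = 0, h′(0) = 8.

f: a_k = 0, 8, -8, 32/3, -16, 128/5, -128/3, 512/7, -128, 2048/9, …
Substitute x→r, Dx→(1/r')Dx; clear ⇒ L₀.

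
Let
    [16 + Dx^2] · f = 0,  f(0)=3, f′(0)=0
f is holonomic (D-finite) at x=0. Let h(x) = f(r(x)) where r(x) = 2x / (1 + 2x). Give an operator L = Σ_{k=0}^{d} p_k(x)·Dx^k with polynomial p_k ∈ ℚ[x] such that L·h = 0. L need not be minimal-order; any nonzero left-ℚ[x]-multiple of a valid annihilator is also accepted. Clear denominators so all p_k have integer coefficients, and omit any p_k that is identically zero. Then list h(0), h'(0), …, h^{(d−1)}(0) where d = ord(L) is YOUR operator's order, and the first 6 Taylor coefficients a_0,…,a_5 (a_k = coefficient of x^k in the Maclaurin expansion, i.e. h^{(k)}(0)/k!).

f: a_k = 3, 0, -24, 0, 32, 0, …
L₀ from L_f via x↦r, Dx↦r'^{-1}Dx.
L = 64 + (4 + 24·x + 48·x^2 + 32·x^3)·Dx + (1 + 8·x + 24·x^2 + 32·x^3 + 16·x^4)·Dx^2  (order 2).
h: a_k = 3, 0, -96, 384, -640, -1024, …
ICs: h(0) = 3, h′(0) = 0.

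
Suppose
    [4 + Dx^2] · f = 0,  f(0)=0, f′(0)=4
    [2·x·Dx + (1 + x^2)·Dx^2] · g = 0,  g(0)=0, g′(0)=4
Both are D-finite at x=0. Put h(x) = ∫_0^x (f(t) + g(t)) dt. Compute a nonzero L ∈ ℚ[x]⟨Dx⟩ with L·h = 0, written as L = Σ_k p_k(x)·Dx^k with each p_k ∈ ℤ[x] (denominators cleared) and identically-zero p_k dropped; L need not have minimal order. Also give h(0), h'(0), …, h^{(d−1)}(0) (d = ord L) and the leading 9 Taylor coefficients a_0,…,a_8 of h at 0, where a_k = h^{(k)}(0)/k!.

f: a_k = 0, 4, 0, -8/3, 0, 8/15, 0, -16/315, 0, …
g: a_k = 0, 4, 0, -4/3, 0, 4/5, 0, -4/7, 0, …
Weyl lclm of L_f,L_g ⇒ L₀ (ord ≤ 4).
∫: right-multiply L₀ by Dx.
L = (-32·x + 80·x^3 + 16·x^5)·Dx^2 + (4 + 32·x^2 + 36·x^4 + 8·x^6)·Dx^3 + (-8·x + 20·x^3 + 4·x^5)·Dx^4 + (1 + 8·x^2 + 9·x^4 + 2·x^6)·Dx^5  (order 5).
h: a_k = 0, 0, 4, 0, -1, 0, 2/9, 0, -7/90, …
ICs: h(0) = 0, h′(0) = 0, h′′(0) = 8, h′′′(0) = 0, h′′′′(0) = -24.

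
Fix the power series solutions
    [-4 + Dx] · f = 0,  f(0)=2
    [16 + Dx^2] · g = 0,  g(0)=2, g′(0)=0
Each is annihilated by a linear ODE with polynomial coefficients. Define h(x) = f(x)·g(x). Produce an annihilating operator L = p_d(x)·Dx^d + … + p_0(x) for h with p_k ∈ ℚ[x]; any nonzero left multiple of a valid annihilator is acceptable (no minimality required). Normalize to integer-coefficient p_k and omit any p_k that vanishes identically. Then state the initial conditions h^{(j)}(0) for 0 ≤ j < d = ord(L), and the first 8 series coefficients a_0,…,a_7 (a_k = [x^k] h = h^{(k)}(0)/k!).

f: a_k = 2, 8, 16, 64/3, 64/3, 256/15, 512/45, 2048/315, …
g: a_k = 2, 0, -16, 0, 64/3, 0, -512/45, 0, …
Sym-product of L_f,L_g gives L₀ (≤ ord 2).
L = 32 - 8·Dx + Dx^2  (order 2).
h: a_k = 4, 16, 0, -256/3, -512/3, -2048/15, 0, 32768/315, …
ICs: h(0) = 4, h′(0) = 16.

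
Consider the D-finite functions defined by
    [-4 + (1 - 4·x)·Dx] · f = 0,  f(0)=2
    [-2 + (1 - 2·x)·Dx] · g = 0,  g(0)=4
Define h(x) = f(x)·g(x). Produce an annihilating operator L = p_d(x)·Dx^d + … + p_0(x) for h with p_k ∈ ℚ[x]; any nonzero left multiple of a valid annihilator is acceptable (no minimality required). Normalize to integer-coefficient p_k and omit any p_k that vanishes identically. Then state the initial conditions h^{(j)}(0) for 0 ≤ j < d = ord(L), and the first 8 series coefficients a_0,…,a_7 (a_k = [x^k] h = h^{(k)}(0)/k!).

f: a_k = 2, 8, 32, 128, 512, 2048, 8192, 32768, …
g: a_k = 4, 8, 16, 32, 64, 128, 256, 512, …
L₀ := L_f ⊗_s L_g (sym. prod.), ord ≤ 1.
L = (-6 + 16·x) + (1 - 6·x + 8·x^2)·Dx  (order 1).
h: a_k = 8, 48, 224, 960, 3968, 16128, 65024, 261120, …
ICs: h(0) = 8.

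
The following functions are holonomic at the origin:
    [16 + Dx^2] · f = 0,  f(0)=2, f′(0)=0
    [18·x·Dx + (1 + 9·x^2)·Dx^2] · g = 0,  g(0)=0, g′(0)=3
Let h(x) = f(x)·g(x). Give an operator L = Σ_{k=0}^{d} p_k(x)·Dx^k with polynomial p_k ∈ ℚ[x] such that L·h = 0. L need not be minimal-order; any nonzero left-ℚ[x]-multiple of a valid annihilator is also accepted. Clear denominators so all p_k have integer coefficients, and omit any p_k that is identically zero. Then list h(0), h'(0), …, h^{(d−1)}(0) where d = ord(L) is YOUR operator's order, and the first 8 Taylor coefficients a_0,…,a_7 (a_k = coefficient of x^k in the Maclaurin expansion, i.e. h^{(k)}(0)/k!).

L = (20800 + 494784·x^2 + 2923776·x^4 + 11943936·x^6 + 26873856·x^8) + (19584·x + 342144·x^3 + 2239488·x^5 + 6718464·x^7)·Dx + (1700 + 42732·x^2 + 318816·x^4 + 1492992·x^6 + 3359232·x^8)·Dx^2 + (1224·x + 21384·x^3 + 139968·x^5 + 419904·x^7)·Dx^3 + (25 + 738·x^2 + 8505·x^4 + 46656·x^6 + 104976·x^8)·Dx^4  (order 4).
h: a_k = 0, 6, 0, -66, 0, 1526/5, 0, -171002/105, …
ICs: h(0) = 0, h′(0) = 6, h′′(0) = 0, h′′′(0) = -396.

f: a_k = 2, 0, -16, 0, 64/3, 0, -512/45, 0, …
g: a_k = 0, 3, 0, -9, 0, 243/5, 0, -2187/7, …
Product ⇒ symmetric product L₀, ord ≤ 4.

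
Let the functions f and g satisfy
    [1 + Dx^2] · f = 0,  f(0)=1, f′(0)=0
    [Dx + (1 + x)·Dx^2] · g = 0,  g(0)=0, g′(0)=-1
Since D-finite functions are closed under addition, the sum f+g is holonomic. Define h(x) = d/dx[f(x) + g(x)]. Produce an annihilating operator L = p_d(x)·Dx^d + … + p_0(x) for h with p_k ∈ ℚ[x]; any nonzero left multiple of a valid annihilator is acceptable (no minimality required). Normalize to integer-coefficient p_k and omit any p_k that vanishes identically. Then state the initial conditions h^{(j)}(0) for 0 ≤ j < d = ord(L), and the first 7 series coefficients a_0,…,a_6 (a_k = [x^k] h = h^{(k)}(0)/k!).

L = (7 + 2·x + x^2) + (3 + 5·x + 3·x^2 + x^3)·Dx + (7 + 2·x + x^2)·Dx^2 + (3 + 5·x + 3·x^2 + x^3)·Dx^3  (order 3).
h: a_k = -1, 0, -1, 7/6, -1, 119/120, -1, …
ICs: h(0) = -1, h′(0) = 0, h′′(0) = -2.

f: a_k = 1, 0, -1/2, 0, 1/24, 0, -1/720, …
g: a_k = 0, -1, 1/2, -1/3, 1/4, -1/5, 1/6, …
L₀ := lclm(L_f,L_g); ord L₀ ≤ 2+2.
Differentiate: ansatz ord ≤ ord L₀ ⇒ L.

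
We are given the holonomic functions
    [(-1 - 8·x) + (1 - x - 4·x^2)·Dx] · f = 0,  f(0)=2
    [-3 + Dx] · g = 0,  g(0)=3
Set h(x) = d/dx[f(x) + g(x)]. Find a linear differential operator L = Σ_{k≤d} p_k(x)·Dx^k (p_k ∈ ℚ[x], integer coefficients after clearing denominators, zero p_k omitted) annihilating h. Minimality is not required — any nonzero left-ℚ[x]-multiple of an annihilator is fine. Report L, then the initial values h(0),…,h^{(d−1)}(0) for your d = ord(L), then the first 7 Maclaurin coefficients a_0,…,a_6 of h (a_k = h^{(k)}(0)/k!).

f: a_k = 2, 2, 10, 18, 58, 130, 362, …
g: a_k = 3, 9, 27/2, 27/2, 81/8, 243/40, 243/80, …
Sum ⇒ L₀ = lclm(L_f,L_g) in ℚ(x)⟨Dx⟩.
Differentiate: ansatz ord ≤ ord L₀ ⇒ L.
L = (72 + 1314·x + 1440·x^2 + 6336·x^3 + 3456·x^4) + (-45 - 426·x - 783·x^2 - 1968·x^3 + 720·x^4 + 1152·x^5)·Dx + (7 - 4·x + 101·x^2 - 48·x^3 - 624·x^4 - 384·x^5)·Dx^2  (order 2).
h: a_k = 11, 47, 189/2, 545/2, 5443/8, 87609/40, 494649/80, …
ICs: h(0) = 11, h′(0) = 47.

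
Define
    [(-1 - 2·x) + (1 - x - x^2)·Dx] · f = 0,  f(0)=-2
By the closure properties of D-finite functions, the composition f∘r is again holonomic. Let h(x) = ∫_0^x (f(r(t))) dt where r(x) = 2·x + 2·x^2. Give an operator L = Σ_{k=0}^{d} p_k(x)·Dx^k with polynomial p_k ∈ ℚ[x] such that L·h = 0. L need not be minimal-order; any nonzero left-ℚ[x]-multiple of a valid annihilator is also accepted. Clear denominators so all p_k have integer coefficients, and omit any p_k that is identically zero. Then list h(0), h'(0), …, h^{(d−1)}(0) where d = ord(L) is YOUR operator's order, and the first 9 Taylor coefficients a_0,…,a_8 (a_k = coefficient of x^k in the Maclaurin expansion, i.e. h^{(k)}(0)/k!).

L = (2 + 12·x + 24·x^2 + 16·x^3)·Dx + (-1 + 2·x + 6·x^2 + 8·x^3 + 4·x^4)·Dx^2  (order 2).
h: a_k = 0, -2, -2, -20/3, -20, -64, -216, -5232/7, -2640, …
ICs: h(0) = 0, h′(0) = -2.

f: a_k = -2, -2, -4, -6, -10, -16, -26, -42, -68, …
h₀=f(r): pull back L_f along r ⇒ L₀.
Integrate: L := L₀·Dx.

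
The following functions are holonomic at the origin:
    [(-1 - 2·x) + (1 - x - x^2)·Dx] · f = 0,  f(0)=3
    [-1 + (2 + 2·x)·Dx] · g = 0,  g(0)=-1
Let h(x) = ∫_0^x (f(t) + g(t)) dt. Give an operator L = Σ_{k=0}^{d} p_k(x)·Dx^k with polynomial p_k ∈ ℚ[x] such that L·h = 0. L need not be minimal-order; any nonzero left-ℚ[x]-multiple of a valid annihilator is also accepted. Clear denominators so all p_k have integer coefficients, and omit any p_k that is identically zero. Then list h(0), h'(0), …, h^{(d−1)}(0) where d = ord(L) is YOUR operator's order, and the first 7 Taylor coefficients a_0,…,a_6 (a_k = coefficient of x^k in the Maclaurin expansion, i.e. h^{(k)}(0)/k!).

f: a_k = 3, 3, 6, 9, 15, 24, 39, …
g: a_k = -1, -1/2, 1/8, -1/16, 5/128, -7/256, 21/1024, …
Sum ⇒ L₀ = lclm(L_f,L_g) in ℚ(x)⟨Dx⟩.
h=∫h₀ ⇒ L = L₀·Dx.
L = (-9 - 21·x - 21·x^2 - 10·x^3)·Dx + (17 + 54·x + 87·x^2 + 74·x^3 + 25·x^4)·Dx^2 + (-2 - 14·x - 6·x^2 + 30·x^3 + 34·x^4 + 10·x^5)·Dx^3  (order 3).
h: a_k = 0, 2, 5/4, 49/24, 143/64, 385/128, 6137/1536, …
ICs: h(0) = 0, h′(0) = 2, h′′(0) = 5/2.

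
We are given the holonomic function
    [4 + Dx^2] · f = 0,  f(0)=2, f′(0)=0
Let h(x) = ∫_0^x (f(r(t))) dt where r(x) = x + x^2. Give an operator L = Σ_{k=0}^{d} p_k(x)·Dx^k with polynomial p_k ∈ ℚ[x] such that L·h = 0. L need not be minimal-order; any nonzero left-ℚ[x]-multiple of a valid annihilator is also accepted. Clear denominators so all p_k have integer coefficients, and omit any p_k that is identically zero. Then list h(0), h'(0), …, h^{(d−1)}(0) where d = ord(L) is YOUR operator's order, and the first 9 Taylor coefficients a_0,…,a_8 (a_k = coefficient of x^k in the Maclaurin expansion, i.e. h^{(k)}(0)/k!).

f: a_k = 2, 0, -4, 0, 4/3, 0, -8/45, 0, 4/315, …
Change of var in L_f (x↦r) gives L₀.
Integrate: L := L₀·Dx.
L = (4 + 24·x + 48·x^2 + 32·x^3)·Dx - 2·Dx^2 + (1 + 2·x)·Dx^3  (order 3).
h: a_k = 0, 2, 0, -4/3, -2, -8/15, 8/9, 352/315, 8/15, …
ICs: h(0) = 0, h′(0) = 2, h′′(0) = 0.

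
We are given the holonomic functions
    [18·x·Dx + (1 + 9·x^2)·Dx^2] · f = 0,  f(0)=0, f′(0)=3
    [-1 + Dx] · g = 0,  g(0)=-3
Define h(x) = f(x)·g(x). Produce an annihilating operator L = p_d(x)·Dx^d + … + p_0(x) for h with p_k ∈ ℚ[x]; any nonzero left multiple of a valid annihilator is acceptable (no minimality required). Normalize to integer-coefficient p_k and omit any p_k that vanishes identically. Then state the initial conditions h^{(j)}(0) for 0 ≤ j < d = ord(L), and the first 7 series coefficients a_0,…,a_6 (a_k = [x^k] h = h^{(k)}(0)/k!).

f: a_k = 0, 3, 0, -9, 0, 243/5, 0, …
g: a_k = -3, -3, -3/2, -1/2, -1/8, -1/40, -1/240, …
Sym-product of L_f,L_g gives L₀ (≤ ord 2).
L = (1 - 18·x + 9·x^2) + (-2 + 18·x - 18·x^2)·Dx + (1 + 9·x^2)·Dx^2  (order 2).
h: a_k = 0, -9, -9, 45/2, 51/2, -5307/40, -1131/8, …
ICs: h(0) = 0, h′(0) = -9.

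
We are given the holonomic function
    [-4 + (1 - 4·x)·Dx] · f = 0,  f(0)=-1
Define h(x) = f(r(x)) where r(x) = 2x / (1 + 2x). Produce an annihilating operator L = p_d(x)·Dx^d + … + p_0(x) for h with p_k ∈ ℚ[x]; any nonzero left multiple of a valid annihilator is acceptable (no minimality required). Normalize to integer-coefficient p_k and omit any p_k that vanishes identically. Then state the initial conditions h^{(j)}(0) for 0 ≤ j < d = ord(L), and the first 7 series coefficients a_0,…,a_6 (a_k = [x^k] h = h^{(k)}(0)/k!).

f: a_k = -1, -4, -16, -64, -256, -1024, -4096, …
Change of var in L_f (x↦r) gives L₀.
L = 8 + (-1 + 4·x + 12·x^2)·Dx  (order 1).
h: a_k = -1, -8, -48, -288, -1728, -10368, -62208, …
ICs: h(0) = -1.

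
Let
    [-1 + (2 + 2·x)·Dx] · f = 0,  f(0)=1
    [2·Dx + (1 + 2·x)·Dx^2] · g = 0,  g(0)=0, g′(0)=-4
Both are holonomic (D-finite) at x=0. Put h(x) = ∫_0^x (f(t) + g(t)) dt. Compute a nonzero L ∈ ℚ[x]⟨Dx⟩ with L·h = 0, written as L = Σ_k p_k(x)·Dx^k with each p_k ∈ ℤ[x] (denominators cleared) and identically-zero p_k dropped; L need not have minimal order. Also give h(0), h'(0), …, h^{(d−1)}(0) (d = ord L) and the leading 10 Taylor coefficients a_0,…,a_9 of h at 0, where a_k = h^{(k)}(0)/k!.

L = (10 + 4·x)·Dx^2 + (29 + 52·x + 20·x^2)·Dx^3 + (6 + 22·x + 24·x^2 + 8·x^3)·Dx^4  (order 4).
h: a_k = 0, 1, -7/4, 31/24, -253/192, 1019/640, -16349/7680, 65473/21504, -524057/114688, 2096723/294912, …
ICs: h(0) = 0, h′(0) = 1, h′′(0) = -7/2, h′′′(0) = 31/4.

f: a_k = 1, 1/2, -1/8, 1/16, -5/128, 7/256, -21/1024, 33/2048, -429/32768, 715/65536, …
g: a_k = 0, -4, 4, -16/3, 8, -64/5, 64/3, -256/7, 64, -1024/9, …
f+g: L₀ = lclm(L_f,L_g), ord ≤ 1+2.
h=∫₀ˣh₀: take L = L₀·Dx.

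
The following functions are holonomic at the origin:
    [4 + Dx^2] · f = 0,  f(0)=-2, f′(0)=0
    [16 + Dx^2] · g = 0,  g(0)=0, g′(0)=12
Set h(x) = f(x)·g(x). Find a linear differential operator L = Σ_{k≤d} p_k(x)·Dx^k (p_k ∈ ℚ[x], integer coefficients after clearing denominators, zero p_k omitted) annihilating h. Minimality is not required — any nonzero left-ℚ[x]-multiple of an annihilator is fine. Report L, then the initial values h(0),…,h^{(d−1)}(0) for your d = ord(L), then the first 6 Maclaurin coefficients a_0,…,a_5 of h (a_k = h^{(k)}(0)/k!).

L = 144 + 40·Dx^2 + Dx^4  (order 4).
h: a_k = 0, -24, 0, 112, 0, -976/5, …
ICs: h(0) = 0, h′(0) = -24, h′′(0) = 0, h′′′(0) = 672.

f: a_k = -2, 0, 4, 0, -4/3, 0, …
g: a_k = 0, 12, 0, -32, 0, 128/5, …
h₀=f·g: eliminate ⇒ L₀, order ≤ 2·2.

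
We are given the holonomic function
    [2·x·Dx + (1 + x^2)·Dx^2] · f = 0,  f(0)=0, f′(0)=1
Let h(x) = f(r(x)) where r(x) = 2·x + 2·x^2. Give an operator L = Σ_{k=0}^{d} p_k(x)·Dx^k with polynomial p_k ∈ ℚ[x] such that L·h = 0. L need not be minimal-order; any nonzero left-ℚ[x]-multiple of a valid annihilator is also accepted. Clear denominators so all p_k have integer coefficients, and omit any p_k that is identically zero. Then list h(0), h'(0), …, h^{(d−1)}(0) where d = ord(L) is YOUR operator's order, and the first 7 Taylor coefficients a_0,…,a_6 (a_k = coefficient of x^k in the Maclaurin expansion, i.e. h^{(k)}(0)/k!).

L = (-2 + 8·x + 32·x^2 + 48·x^3 + 24·x^4)·Dx + (1 + 2·x + 4·x^2 + 16·x^3 + 20·x^4 + 8·x^5)·Dx^2  (order 2).
h: a_k = 0, 2, 2, -8/3, -8, -8/5, 88/3, …
ICs: h(0) = 0, h′(0) = 2.

f: a_k = 0, 1, 0, -1/3, 0, 1/5, 0, …
Substitute x→r, Dx→(1/r')Dx; clear ⇒ L₀.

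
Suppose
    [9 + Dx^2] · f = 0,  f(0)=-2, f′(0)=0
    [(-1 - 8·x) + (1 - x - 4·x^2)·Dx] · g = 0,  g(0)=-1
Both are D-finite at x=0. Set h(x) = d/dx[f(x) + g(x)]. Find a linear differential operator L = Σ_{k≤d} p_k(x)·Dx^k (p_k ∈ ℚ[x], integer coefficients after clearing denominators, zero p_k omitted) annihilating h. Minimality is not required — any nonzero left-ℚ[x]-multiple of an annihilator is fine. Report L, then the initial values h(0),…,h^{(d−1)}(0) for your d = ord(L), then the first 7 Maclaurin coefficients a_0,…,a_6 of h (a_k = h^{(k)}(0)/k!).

L = (2358 + 13068·x + 57006·x^2 + 38520·x^3 + 83520·x^4 + 31104·x^5 + 41472·x^6) + (-189 - 1413·x + 1251·x^2 + 4203·x^3 + 5580·x^4 + 11952·x^5 + 12096·x^6 + 13824·x^7)·Dx + (262 + 1452·x + 6334·x^2 + 4280·x^3 + 9280·x^4 + 3456·x^5 + 4608·x^6)·Dx^2 + (-21 - 157·x + 139·x^2 + 467·x^3 + 620·x^4 + 1328·x^5 + 1344·x^6 + 1536·x^7)·Dx^3  (order 3).
h: a_k = -1, 8, -27, -143, -325, -21477/20, -3087, …
ICs: h(0) = -1, h′(0) = 8, h′′(0) = -54.

f: a_k = -2, 0, 9, 0, -27/4, 0, 81/40, …
g: a_k = -1, -1, -5, -9, -29, -65, -181, …
f+g: L₀ = lclm(L_f,L_g), ord ≤ 2+1.
h₀' ⇒ L via d/dx closure of L₀.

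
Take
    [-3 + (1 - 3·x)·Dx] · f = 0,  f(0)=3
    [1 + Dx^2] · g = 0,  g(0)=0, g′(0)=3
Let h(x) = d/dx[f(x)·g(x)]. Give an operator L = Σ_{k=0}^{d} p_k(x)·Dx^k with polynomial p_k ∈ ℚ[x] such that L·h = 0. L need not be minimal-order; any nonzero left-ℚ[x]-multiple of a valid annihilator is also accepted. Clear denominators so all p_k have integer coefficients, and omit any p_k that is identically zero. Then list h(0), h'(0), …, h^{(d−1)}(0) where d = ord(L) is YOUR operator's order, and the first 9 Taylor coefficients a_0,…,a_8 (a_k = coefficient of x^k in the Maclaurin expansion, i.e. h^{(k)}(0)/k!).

f: a_k = 3, 9, 27, 81, 243, 729, 2187, 6561, 19683, …
g: a_k = 0, 3, 0, -1/2, 0, 1/40, 0, -1/1680, 0, …
L₀ := L_f ⊗_s L_g (sym. prod.), ord ≤ 2.
h₀' ⇒ L via d/dx closure of L₀.
L = (-17 - 6·x + 9·x^2) + (-6 + 18·x)·Dx + (1 - 6·x + 9·x^2)·Dx^2  (order 2).
h: a_k = 9, 54, 477/2, 954, 28623/8, 257607/20, 3606497/80, 10819491/70, 2337010057/4480, …
ICs: h(0) = 9, h′(0) = 54.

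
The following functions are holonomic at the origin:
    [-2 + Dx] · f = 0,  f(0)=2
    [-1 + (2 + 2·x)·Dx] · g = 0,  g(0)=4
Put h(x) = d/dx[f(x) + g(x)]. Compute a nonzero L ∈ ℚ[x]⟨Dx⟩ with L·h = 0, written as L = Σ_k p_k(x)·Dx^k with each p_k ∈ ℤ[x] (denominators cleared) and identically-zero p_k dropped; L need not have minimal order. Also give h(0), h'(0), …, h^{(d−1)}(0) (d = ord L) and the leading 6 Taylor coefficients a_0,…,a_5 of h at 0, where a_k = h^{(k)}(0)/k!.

L = (-14 - 8·x) + (-13 - 32·x - 16·x^2)·Dx + (10 + 18·x + 8·x^2)·Dx^2  (order 2).
h: a_k = 6, 7, 35/4, 113/24, 617/192, 1103/1920, …
ICs: h(0) = 6, h′(0) = 7.

f: a_k = 2, 4, 4, 8/3, 4/3, 8/15, …
g: a_k = 4, 2, -1/2, 1/4, -5/32, 7/64, …
f+g: L₀ = lclm(L_f,L_g), ord ≤ 1+1.
Differentiate: ansatz ord ≤ ord L₀ ⇒ L.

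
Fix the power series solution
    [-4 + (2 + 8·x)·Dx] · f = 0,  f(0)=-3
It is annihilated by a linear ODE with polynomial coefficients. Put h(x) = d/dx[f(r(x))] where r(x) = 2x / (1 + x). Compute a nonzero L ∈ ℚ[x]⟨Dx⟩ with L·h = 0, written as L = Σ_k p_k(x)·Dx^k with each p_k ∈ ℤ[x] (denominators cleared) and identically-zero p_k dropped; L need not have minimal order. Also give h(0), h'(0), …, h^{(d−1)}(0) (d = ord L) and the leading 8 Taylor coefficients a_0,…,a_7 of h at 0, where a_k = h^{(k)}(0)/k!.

L = (-6 - 18·x) + (-1 - 10·x - 9·x^2)·Dx  (order 1).
h: a_k = -12, 72, -468, 3408, -26460, 212760, -1747620, 14562720, …
ICs: h(0) = -12.

f: a_k = -3, -6, 6, -12, 30, -84, 252, -792, …
h₀=f(r): pull back L_f along r ⇒ L₀.
Differentiate: ansatz ord ≤ ord L₀ ⇒ L.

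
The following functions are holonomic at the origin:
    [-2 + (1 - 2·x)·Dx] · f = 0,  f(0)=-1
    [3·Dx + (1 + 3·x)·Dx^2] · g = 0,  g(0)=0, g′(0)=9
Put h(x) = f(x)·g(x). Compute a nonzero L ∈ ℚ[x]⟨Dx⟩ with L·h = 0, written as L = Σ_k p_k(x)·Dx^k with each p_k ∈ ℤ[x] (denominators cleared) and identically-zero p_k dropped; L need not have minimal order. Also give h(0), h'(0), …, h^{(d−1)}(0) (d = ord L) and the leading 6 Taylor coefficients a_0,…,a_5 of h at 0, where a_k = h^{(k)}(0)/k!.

f: a_k = -1, -2, -4, -8, -16, -32, …
g: a_k = 0, 9, -27/2, 27, -243/4, 729/5, …
L₀ := L_f ⊗_s L_g (sym. prod.), ord ≤ 2.
L = 6 + (1 + 18·x)·Dx + (-1 - x + 6·x^2)·Dx^2  (order 2).
h: a_k = 0, -9, -9/2, -36, -45/4, -1683/10, …
ICs: h(0) = 0, h′(0) = -9.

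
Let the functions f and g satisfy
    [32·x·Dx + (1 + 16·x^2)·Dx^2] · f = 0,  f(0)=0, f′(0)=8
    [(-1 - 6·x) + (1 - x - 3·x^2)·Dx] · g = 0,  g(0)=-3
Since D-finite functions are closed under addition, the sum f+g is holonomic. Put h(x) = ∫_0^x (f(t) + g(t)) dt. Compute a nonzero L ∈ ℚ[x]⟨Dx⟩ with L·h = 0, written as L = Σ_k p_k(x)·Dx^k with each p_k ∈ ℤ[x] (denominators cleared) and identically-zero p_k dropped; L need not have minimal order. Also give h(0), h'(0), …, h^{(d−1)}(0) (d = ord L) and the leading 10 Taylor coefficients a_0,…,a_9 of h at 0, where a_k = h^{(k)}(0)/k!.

L = (128 - 512·x - 10560·x^2 - 25344·x^3 - 95904·x^4 - 41472·x^6)·Dx^2 + (-37 - 208·x + 206·x^2 - 1476·x^3 - 24336·x^4 - 66528·x^5 - 6912·x^6 - 41472·x^7)·Dx^3 + (4 + 21·x + 198·x^2 + 90·x^3 + 1775·x^4 - 4080·x^5 - 6336·x^6 - 2304·x^7 - 6912·x^8)·Dx^4  (order 4).
h: a_k = 0, -3, 5/2, -4, -191/12, -57/5, 724/15, -291/7, -37325/56, -508/3, …
ICs: h(0) = 0, h′(0) = -3, h′′(0) = 5, h′′′(0) = -24.

f: a_k = 0, 8, 0, -128/3, 0, 2048/5, 0, -32768/7, 0, 524288/9, …
g: a_k = -3, -3, -12, -21, -57, -120, -291, -651, -1524, -3477, …
Weyl lclm of L_f,L_g ⇒ L₀ (ord ≤ 3).
h=∫h₀ ⇒ L = L₀·Dx.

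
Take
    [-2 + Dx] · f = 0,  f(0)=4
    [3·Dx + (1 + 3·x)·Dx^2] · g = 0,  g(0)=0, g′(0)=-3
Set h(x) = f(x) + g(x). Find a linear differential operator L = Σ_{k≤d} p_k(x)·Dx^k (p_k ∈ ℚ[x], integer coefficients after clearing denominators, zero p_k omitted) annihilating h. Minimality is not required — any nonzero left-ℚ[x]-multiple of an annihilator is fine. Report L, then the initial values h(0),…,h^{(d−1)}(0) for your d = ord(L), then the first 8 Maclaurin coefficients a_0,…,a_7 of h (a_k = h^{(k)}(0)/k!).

f: a_k = 4, 8, 8, 16/3, 8/3, 16/15, 16/45, 32/315, …
g: a_k = 0, -3, 9/2, -9, 81/4, -243/5, 243/2, -2187/7, …
f+g: L₀ = lclm(L_f,L_g), ord ≤ 1+2.
L = (-48 - 36·x)·Dx + (14 - 24·x - 36·x^2)·Dx^2 + (5 + 21·x + 18·x^2)·Dx^3  (order 3).
h: a_k = 4, 5, 25/2, -11/3, 275/12, -713/15, 10967/90, -98383/315, …
ICs: h(0) = 4, h′(0) = 5, h′′(0) = 25.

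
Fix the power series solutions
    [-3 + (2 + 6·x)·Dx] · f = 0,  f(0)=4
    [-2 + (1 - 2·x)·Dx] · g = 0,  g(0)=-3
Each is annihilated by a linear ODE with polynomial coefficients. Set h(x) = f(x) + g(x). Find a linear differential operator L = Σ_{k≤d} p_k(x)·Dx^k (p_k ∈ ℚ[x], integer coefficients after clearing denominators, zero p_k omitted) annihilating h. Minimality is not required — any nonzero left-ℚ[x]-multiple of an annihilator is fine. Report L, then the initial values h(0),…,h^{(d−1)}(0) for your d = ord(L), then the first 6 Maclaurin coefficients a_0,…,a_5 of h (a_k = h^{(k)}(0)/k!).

L = (66 + 108·x) + (-41 - 156·x - 324·x^2)·Dx + (2 + 38·x + 24·x^2 - 216·x^3)·Dx^2  (order 2).
h: a_k = 1, 0, -33/2, -69/4, -1941/32, -4443/64, …
ICs: h(0) = 1, h′(0) = 0.

f: a_k = 4, 6, -9/2, 27/4, -405/32, 1701/64, …
g: a_k = -3, -6, -12, -24, -48, -96, …
Sum ⇒ L₀ = lclm(L_f,L_g) in ℚ(x)⟨Dx⟩.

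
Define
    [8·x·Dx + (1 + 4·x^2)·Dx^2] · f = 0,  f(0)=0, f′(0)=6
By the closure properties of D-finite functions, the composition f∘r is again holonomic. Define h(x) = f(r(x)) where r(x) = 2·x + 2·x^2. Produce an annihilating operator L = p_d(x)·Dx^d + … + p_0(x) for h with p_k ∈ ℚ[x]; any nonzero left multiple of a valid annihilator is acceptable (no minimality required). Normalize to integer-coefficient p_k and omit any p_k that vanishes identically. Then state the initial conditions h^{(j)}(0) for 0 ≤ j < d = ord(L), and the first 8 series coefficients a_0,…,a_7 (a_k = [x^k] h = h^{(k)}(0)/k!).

L = (-2 + 32·x + 128·x^2 + 192·x^3 + 96·x^4)·Dx + (1 + 2·x + 16·x^2 + 64·x^3 + 80·x^4 + 32·x^5)·Dx^2  (order 2).
h: a_k = 0, 12, 12, -64, -192, 2112/5, 3008, -6144/7, …
ICs: h(0) = 0, h′(0) = 12.

f: a_k = 0, 6, 0, -8, 0, 96/5, 0, -384/7, …
h₀=f(r): pull back L_f along r ⇒ L₀.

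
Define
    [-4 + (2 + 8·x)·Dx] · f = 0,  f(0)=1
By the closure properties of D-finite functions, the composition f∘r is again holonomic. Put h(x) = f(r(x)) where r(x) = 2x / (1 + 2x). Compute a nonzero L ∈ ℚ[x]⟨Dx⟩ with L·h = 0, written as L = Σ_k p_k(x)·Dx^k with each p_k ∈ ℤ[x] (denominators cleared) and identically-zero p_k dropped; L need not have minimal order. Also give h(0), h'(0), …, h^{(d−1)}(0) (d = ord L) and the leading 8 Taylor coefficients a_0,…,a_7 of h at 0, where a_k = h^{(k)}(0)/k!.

L = -4 + (1 + 12·x + 20·x^2)·Dx  (order 1).
h: a_k = 1, 4, -16, 80, -480, 3264, -24064, 187136, …
ICs: h(0) = 1.

f: a_k = 1, 2, -2, 4, -10, 28, -84, 264, …
L₀ from L_f via x↦r, Dx↦r'^{-1}Dx.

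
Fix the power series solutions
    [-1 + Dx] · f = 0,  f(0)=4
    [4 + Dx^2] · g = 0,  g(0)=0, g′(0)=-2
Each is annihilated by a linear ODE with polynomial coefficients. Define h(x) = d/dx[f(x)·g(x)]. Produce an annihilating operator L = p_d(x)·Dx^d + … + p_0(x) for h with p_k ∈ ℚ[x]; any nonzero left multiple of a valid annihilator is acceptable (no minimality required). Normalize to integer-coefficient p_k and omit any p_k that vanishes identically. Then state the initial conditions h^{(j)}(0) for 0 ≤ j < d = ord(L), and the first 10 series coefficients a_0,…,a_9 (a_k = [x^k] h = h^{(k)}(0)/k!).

f: a_k = 4, 4, 2, 2/3, 1/6, 1/30, 1/180, 1/1260, 1/10080, 1/90720, …
g: a_k = 0, -2, 0, 4/3, 0, -4/15, 0, 8/315, 0, -4/2835, …
Product ⇒ symmetric product L₀, ord ≤ 2.
h₀' ⇒ L via d/dx closure of L₀.
L = 5 - 2·Dx + Dx^2  (order 2).
h: a_k = -8, -16, 4, 16, 19/3, -22/15, -139/90, -4/15, 359/5040, 779/22680, …
ICs: h(0) = -8, h′(0) = -16.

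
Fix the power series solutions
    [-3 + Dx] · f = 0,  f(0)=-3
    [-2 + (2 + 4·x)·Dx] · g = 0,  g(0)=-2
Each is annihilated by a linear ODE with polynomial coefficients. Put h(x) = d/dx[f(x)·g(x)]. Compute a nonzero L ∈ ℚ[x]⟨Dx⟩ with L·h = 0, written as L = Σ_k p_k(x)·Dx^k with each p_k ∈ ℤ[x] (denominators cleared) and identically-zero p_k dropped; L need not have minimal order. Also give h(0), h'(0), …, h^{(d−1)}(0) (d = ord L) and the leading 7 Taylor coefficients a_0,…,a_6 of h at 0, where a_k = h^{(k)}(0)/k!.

L = (7 + 24·x + 18·x^2) + (-2 - 7·x - 6·x^2)·Dx  (order 1).
h: a_k = 24, 84, 144, 156, 132, 378/5, 288/5, …
ICs: h(0) = 24.

f: a_k = -3, -9, -27/2, -27/2, -81/8, -243/40, -243/80, …
g: a_k = -2, -2, 1, -1, 5/4, -7/4, 21/8, …
h₀=f·g: eliminate ⇒ L₀, order ≤ 1·1.
h₀' ⇒ L via d/dx closure of L₀.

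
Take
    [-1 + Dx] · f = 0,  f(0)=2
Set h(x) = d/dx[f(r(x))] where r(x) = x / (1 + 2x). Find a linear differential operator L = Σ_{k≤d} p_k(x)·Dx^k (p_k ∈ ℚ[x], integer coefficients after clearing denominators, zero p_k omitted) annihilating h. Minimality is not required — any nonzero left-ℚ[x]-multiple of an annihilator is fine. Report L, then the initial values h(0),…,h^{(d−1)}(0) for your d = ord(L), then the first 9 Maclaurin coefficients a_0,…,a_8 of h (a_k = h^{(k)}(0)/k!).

L = (-3 - 8·x) + (-1 - 4·x - 4·x^2)·Dx  (order 1).
h: a_k = 2, -6, 13, -71/3, 147/4, -2699/60, 9157/360, 68731/840, -8443151/20160, …
ICs: h(0) = 2.

f: a_k = 2, 2, 1, 1/3, 1/12, 1/60, 1/360, 1/2520, 1/20160, …
L₀ from L_f via x↦r, Dx↦r'^{-1}Dx.
Differentiate: ansatz ord ≤ ord L₀ ⇒ L.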